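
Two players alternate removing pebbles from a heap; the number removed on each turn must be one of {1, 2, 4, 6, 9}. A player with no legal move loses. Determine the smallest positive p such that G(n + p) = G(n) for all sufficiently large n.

n :  0  1  2  3  4  5  6  7  8  9 10 11 12 13 14 15 16 17 18
G :  0  1  2  0  1  2  3  4  0  1  2  0  1  2  3  4  0  1  2
G(n+8) = G(n) holds for n = 0,…,8 (a full window of length max(S) = 9), so the sequence is purely periodic with period 8.

8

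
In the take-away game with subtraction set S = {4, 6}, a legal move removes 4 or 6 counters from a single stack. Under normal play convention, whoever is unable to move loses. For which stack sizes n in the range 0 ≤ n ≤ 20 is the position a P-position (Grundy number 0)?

0, 1, 2, 3, 10, 11, 12, 13, 20

n :  0  1  2  3  4  5  6  7  8  9 10 11 12 13 14 15 16 17 18 19 20
G :  0  0  0  0  1  1  1  1  2  2  0  0  0  0  1  1  1  1  2  2  0
P-positions are exactly the n with G(n) = 0.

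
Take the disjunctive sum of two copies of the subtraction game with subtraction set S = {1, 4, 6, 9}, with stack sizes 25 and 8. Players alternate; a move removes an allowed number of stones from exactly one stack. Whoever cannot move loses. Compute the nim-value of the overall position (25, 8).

All stacks use S = {1, 4, 6, 9}:
G(0) = 0
G(1) = mex{0} = 1
G(2) = mex{1} = 0
G(3) = mex{0} = 1
G(4) = mex{1,0} = 2
G(5) = mex{2,1} = 0
G(6) = mex{0,0,0} = 1
G(7) = mex{1,1,1} = 0
G(8) = mex{0,2,0} = 1
G(9) = mex{1,0,1,0} = 2
G(10) = mex{2,1,2,1} = 0
G(11) = mex{0,0,0,0} = 1
G(12) = mex{1,1,1,1} = 0
G(13) = mex{0,2,0,2} = 1
G(14) = mex{1,0,1,0} = 2
G(15) = mex{2,1,2,1} = 0
G(16) = mex{0,0,0,0} = 1
G(17) = mex{1,1,1,1} = 0
G(18) = mex{0,2,0,2} = 1
G(19) = mex{1,0,1,0} = 2
G(20) = mex{2,1,2,1} = 0
G(21) = mex{0,0,0,0} = 1
G(22) = mex{1,1,1,1} = 0
G(23) = mex{0,2,0,2} = 1
G(24) = mex{1,0,1,0} = 2
G(25) = mex{2,1,2,1} = 0
Stack A: G(25) = 0.
Stack B: G(8) = 1.
Combined Grundy value = 0 ⊕ 1 = 1.

1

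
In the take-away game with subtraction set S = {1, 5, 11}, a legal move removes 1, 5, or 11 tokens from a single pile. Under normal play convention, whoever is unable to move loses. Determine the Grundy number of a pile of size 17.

1

n :  0  1  2  3  4  5  6  7  8  9 10 11 12 13 14 15 16 17
G :  0  1  0  1  0  1  0  1  0  1  0  1  0  1  0  1  0  1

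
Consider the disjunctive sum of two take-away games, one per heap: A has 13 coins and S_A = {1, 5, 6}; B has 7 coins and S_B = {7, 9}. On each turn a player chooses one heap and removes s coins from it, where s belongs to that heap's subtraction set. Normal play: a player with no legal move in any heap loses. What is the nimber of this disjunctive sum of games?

Heap A, S = {1, 5, 6}:
n :  0  1  2  3  4  5  6  7  8  9 10 11 12 13
G :  0  1  0  1  0  1  2  3  2  3  2  0  1  0
G_A(13) = 0.
Heap B, S = {7, 9}:
G(0) = 0
G(1) = mex{} = 0
G(2) = mex{} = 0
G(3) = mex{} = 0
G(4) = mex{} = 0
G(5) = mex{} = 0
G(6) = mex{} = 0
G(7) = mex{0} = 1
G_B(7) = 1.
Combined Grundy value = 0 ⊕ 1 = 1.

1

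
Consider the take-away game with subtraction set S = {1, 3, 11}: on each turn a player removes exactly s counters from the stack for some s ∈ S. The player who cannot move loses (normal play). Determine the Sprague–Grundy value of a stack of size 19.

G(0) = 0
G(1) = mex{0} = 1
G(2) = mex{1} = 0
G(3) = mex{0,0} = 1
G(4) = mex{1,1} = 0
G(5) = mex{0,0} = 1
G(6) = mex{1,1} = 0
G(7) = mex{0,0} = 1
G(8) = mex{1,1} = 0
G(9) = mex{0,0} = 1
G(10) = mex{1,1} = 0
G(11) = mex{0,0,0} = 1
G(12) = mex{1,1,1} = 0
G(13) = mex{0,0,0} = 1
G(14) = mex{1,1,1} = 0
G(15) = mex{0,0,0} = 1
G(16) = mex{1,1,1} = 0
G(17) = mex{0,0,0} = 1
G(18) = mex{1,1,1} = 0
G(19) = mex{0,0,0} = 1

1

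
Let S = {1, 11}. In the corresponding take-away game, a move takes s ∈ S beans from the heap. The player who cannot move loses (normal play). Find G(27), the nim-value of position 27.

1

n :  0  1  2  3  4  5  6  7  8  9 10 11 12 13 14 15 16 17 18 19 20 21 22 23 24 25 26 27
G :  0  1  0  1  0  1  0  1  0  1  0  1  0  1  0  1  0  1  0  1  0  1  0  1  0  1  0  1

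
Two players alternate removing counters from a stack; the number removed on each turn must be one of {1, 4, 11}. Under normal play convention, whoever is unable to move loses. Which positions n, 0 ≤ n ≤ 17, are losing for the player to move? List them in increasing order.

n :  0  1  2  3  4  5  6  7  8  9 10 11 12 13 14 15 16 17
G :  0  1  0  1  2  0  1  0  1  2  0  1  0  1  2  0  1  0
P-positions are exactly the n with G(n) = 0.

0, 2, 5, 7, 10, 12, 15, 17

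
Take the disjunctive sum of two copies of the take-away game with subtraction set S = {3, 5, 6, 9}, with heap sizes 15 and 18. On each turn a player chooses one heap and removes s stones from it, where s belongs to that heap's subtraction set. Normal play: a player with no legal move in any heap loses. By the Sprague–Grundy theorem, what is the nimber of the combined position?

All heaps use S = {3, 5, 6, 9}:
G(0) = 0
G(1) = mex{} = 0
G(2) = mex{} = 0
G(3) = mex{0} = 1
G(4) = mex{0} = 1
G(5) = mex{0,0} = 1
G(6) = mex{1,0,0} = 2
G(7) = mex{1,0,0} = 2
G(8) = mex{1,1,0} = 2
G(9) = mex{2,1,1,0} = 3
G(10) = mex{2,1,1,0} = 3
G(11) = mex{2,2,1,0} = 3
G(12) = mex{3,2,2,1} = 0
G(13) = mex{3,2,2,1} = 0
G(14) = mex{3,3,2,1} = 0
G(15) = mex{0,3,3,2} = 1
G(16) = mex{0,3,3,2} = 1
G(17) = mex{0,0,3,2} = 1
G(18) = mex{1,0,0,3} = 2
Heap A: G(15) = 1.
Heap B: G(18) = 2.
Combined Grundy value = 1 ⊕ 2 = 3.

3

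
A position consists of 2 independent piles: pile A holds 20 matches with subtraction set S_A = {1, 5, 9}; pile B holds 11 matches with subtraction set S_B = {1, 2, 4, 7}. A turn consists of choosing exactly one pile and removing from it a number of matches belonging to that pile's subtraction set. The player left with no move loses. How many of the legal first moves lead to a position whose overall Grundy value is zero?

Pile A, S = {1, 5, 9}:
n :  0  1  2  3  4  5  6  7  8  9 10 11 12 13 14 15 16 17 18 19 20
G :  0  1  0  1  0  1  0  1  0  1  0  1  0  1  0  1  0  1  0  1  0
G_A(20) = 0.
Pile B, S = {1, 2, 4, 7}:
n :  0  1  2  3  4  5  6  7  8  9 10 11
G :  0  1  2  0  1  2  0  1  2  0  1  2
G_B(11) = 2.
Combined Grundy value = 0 ⊕ 2 = 2.
A winning move leaves total XOR = 0, i.e. changes one component's Grundy value g to g ⊕ X where X is the current total.
Pile A: need g' = 0⊕2 = 2. Options: 20−1→G=1, 20−5→G=1, 20−9→G=1. Hits: 0.
Pile B: need g' = 2⊕2 = 0. Options: 11−1→G=1, 11−2→G=0, 11−4→G=1, 11−7→G=1. Hits: 1.

1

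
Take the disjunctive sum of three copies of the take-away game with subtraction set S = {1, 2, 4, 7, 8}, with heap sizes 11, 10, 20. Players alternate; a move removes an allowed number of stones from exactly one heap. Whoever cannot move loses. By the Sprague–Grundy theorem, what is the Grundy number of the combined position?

1

All heaps use S = {1, 2, 4, 7, 8}:
G(0) = 0
G(1) = mex{0} = 1
G(2) = mex{1,0} = 2
G(3) = mex{2,1} = 0
G(4) = mex{0,2,0} = 1
G(5) = mex{1,0,1} = 2
G(6) = mex{2,1,2} = 0
G(7) = mex{0,2,0,0} = 1
G(8) = mex{1,0,1,1,0} = 2
G(9) = mex{2,1,2,2,1} = 0
G(10) = mex{0,2,0,0,2} = 1
G(11) = mex{1,0,1,1,0} = 2
G(12) = mex{2,1,2,2,1} = 0
G(13) = mex{0,2,0,0,2} = 1
G(14) = mex{1,0,1,1,0} = 2
G(15) = mex{2,1,2,2,1} = 0
G(16) = mex{0,2,0,0,2} = 1
G(17) = mex{1,0,1,1,0} = 2
G(18) = mex{2,1,2,2,1} = 0
G(19) = mex{0,2,0,0,2} = 1
G(20) = mex{1,0,1,1,0} = 2
Heap A: G(11) = 2.
Heap B: G(10) = 1.
Heap C: G(20) = 2.
Combined Grundy value = 2 ⊕ 1 ⊕ 2 = 1.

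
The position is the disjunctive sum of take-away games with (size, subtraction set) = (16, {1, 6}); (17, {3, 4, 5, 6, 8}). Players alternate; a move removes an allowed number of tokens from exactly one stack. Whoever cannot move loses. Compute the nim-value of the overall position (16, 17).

2

Stack A, S = {1, 6}:
G(0) = 0
G(1) = mex{0} = 1
G(2) = mex{1} = 0
G(3) = mex{0} = 1
G(4) = mex{1} = 0
G(5) = mex{0} = 1
G(6) = mex{1,0} = 2
G(7) = mex{2,1} = 0
G(8) = mex{0,0} = 1
G(9) = mex{1,1} = 0
G(10) = mex{0,0} = 1
G(11) = mex{1,1} = 0
G(12) = mex{0,2} = 1
G(13) = mex{1,0} = 2
G(14) = mex{2,1} = 0
G(15) = mex{0,0} = 1
G(16) = mex{1,1} = 0
G_A(16) = 0.
Stack B, S = {3, 4, 5, 6, 8}:
G(0) = 0
G(1) = mex{} = 0
G(2) = mex{} = 0
G(3) = mex{0} = 1
G(4) = mex{0,0} = 1
G(5) = mex{0,0,0} = 1
G(6) = mex{1,0,0,0} = 2
G(7) = mex{1,1,0,0} = 2
G(8) = mex{1,1,1,0,0} = 2
G(9) = mex{2,1,1,1,0} = 3
G(10) = mex{2,2,1,1,0} = 3
G(11) = mex{2,2,2,1,1} = 0
G(12) = mex{3,2,2,2,1} = 0
G(13) = mex{3,3,2,2,1} = 0
G(14) = mex{0,3,3,2,2} = 1
G(15) = mex{0,0,3,3,2} = 1
G(16) = mex{0,0,0,3,2} = 1
G(17) = mex{1,0,0,0,3} = 2
G_B(17) = 2.
Combined Grundy value = 0 ⊕ 2 = 2.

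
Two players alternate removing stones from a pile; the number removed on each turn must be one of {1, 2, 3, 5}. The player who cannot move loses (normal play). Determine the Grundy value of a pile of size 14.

2

n :  0  1  2  3  4  5  6  7  8  9 10 11 12 13 14
G :  0  1  2  3  0  1  2  3  0  1  2  3  0  1  2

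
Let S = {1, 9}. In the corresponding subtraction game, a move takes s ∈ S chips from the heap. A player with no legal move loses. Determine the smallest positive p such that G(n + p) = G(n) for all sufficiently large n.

G(0) = 0
G(1) = mex{0} = 1
G(2) = mex{1} = 0
G(3) = mex{0} = 1
G(4) = mex{1} = 0
G(5) = mex{0} = 1
G(6) = mex{1} = 0
G(7) = mex{0} = 1
G(8) = mex{1} = 0
G(9) = mex{0,0} = 1
G(10) = mex{1,1} = 0
G(11) = mex{0,0} = 1
G(12) = mex{1,1} = 0
G(13) = mex{0,0} = 1
G(14) = mex{1,1} = 0
G(n+2) = G(n) holds for n = 0,…,8 (a full window of length max(S) = 9), so the sequence is purely periodic with period 2.

2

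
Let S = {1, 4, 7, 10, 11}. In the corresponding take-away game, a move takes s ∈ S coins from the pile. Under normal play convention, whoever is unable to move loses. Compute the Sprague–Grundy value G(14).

G(0) = 0
G(1) = mex{0} = 1
G(2) = mex{1} = 0
G(3) = mex{0} = 1
G(4) = mex{1,0} = 2
G(5) = mex{2,1} = 0
G(6) = mex{0,0} = 1
G(7) = mex{1,1,0} = 2
G(8) = mex{2,2,1} = 0
G(9) = mex{0,0,0} = 1
G(10) = mex{1,1,1,0} = 2
G(11) = mex{2,2,2,1,0} = 3
G(12) = mex{3,0,0,0,1} = 2
G(13) = mex{2,1,1,1,0} = 3
G(14) = mex{3,2,2,2,1} = 0

0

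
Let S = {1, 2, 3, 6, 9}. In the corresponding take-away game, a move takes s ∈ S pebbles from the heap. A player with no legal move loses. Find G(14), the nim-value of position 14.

n :  0  1  2  3  4  5  6  7  8  9 10 11 12 13 14
G :  0  1  2  3  0  1  2  3  0  1  2  3  0  1  2

2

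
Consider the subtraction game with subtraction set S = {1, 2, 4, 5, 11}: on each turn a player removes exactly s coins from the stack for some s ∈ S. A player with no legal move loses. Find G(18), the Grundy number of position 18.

G(0) = 0
G(1) = mex{0} = 1
G(2) = mex{1,0} = 2
G(3) = mex{2,1} = 0
G(4) = mex{0,2,0} = 1
G(5) = mex{1,0,1,0} = 2
G(6) = mex{2,1,2,1} = 0
G(7) = mex{0,2,0,2} = 1
G(8) = mex{1,0,1,0} = 2
G(9) = mex{2,1,2,1} = 0
G(10) = mex{0,2,0,2} = 1
G(11) = mex{1,0,1,0,0} = 2
G(12) = mex{2,1,2,1,1} = 0
G(13) = mex{0,2,0,2,2} = 1
G(14) = mex{1,0,1,0,0} = 2
G(15) = mex{2,1,2,1,1} = 0
G(16) = mex{0,2,0,2,2} = 1
G(17) = mex{1,0,1,0,0} = 2
G(18) = mex{2,1,2,1,1} = 0

0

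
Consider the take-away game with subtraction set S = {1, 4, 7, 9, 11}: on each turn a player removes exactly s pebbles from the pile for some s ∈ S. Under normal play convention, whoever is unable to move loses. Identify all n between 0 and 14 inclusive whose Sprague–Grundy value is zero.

n :  0  1  2  3  4  5  6  7  8  9 10 11 12 13 14
G :  0  1  0  1  2  0  1  2  0  1  0  1  2  3  4
P-positions are exactly the n with G(n) = 0.

0, 2, 5, 8, 10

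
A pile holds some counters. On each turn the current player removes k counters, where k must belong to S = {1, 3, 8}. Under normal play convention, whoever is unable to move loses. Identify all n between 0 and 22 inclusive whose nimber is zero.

n :  0  1  2  3  4  5  6  7  8  9 10 11 12 13 14 15 16 17 18 19 20 21 22
G :  0  1  0  1  0  1  0  1  2  3  2  0  1  0  1  0  1  0  1  2  3  2  0
P-positions are exactly the n with G(n) = 0.

0, 2, 4, 6, 11, 13, 15, 17, 22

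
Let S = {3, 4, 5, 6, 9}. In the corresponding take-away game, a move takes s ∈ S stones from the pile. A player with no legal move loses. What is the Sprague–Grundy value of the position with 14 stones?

0

n :  0  1  2  3  4  5  6  7  8  9 10 11 12 13 14
G :  0  0  0  1  1  1  2  2  2  3  3  3  0  0  0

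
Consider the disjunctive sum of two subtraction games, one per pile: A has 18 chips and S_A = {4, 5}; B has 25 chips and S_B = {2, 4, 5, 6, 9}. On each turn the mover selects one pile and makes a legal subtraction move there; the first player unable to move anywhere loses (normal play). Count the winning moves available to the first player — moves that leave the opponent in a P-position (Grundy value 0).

1

Pile A, S = {4, 5}:
G(0) = 0
G(1) = mex{} = 0
G(2) = mex{} = 0
G(3) = mex{} = 0
G(4) = mex{0} = 1
G(5) = mex{0,0} = 1
G(6) = mex{0,0} = 1
G(7) = mex{0,0} = 1
G(8) = mex{1,0} = 2
G(9) = mex{1,1} = 0
G(10) = mex{1,1} = 0
G(11) = mex{1,1} = 0
G(12) = mex{2,1} = 0
G(13) = mex{0,2} = 1
G(14) = mex{0,0} = 1
G(15) = mex{0,0} = 1
G(16) = mex{0,0} = 1
G(17) = mex{1,0} = 2
G(18) = mex{1,1} = 0
G_A(18) = 0.
Pile B, S = {2, 4, 5, 6, 9}:
G(0) = 0
G(1) = mex{} = 0
G(2) = mex{0} = 1
G(3) = mex{0} = 1
G(4) = mex{1,0} = 2
G(5) = mex{1,0,0} = 2
G(6) = mex{2,1,0,0} = 3
G(7) = mex{2,1,1,0} = 3
G(8) = mex{3,2,1,1} = 0
G(9) = mex{3,2,2,1,0} = 4
G(10) = mex{0,3,2,2,0} = 1
G(11) = mex{4,3,3,2,1} = 0
G(12) = mex{1,0,3,3,1} = 2
G(13) = mex{0,4,0,3,2} = 1
G(14) = mex{2,1,4,0,2} = 3
G(15) = mex{1,0,1,4,3} = 2
G(16) = mex{3,2,0,1,3} = 4
G(17) = mex{2,1,2,0,0} = 3
G(18) = mex{4,3,1,2,4} = 0
G(19) = mex{3,2,3,1,1} = 0
G(20) = mex{0,4,2,3,0} = 1
G(21) = mex{0,3,4,2,2} = 1
G(22) = mex{1,0,3,4,1} = 2
G(23) = mex{1,0,0,3,3} = 2
G(24) = mex{2,1,0,0,2} = 3
G(25) = mex{2,1,1,0,4} = 3
G_B(25) = 3.
Combined Grundy value = 0 ⊕ 3 = 3.
A winning move leaves total XOR = 0, i.e. changes one component's Grundy value g to g ⊕ X where X is the current total.
Pile A: need g' = 0⊕3 = 3. Options: 18−4→G=1, 18−5→G=1. Hits: 0.
Pile B: need g' = 3⊕3 = 0. Options: 25−2→G=2, 25−4→G=1, 25−5→G=1, 25−6→G=0, 25−9→G=4. Hits: 1.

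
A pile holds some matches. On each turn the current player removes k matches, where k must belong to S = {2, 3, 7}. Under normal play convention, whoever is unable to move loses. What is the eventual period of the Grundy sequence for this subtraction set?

n :  0  1  2  3  4  5  6  7  8  9 10 11 12 13 14
G :  0  0  1  1  2  0  0  1  1  2  0  0  1  1  2
G(n+5) = G(n) holds for n = 0,…,6 (a full window of length max(S) = 7), so the sequence is purely periodic with period 5.

5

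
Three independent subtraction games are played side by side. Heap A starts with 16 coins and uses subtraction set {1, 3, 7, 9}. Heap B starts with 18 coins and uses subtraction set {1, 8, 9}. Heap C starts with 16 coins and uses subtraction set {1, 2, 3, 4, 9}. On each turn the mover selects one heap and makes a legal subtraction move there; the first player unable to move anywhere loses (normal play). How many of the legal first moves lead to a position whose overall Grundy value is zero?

Heap A, S = {1, 3, 7, 9}:
n :  0  1  2  3  4  5  6  7  8  9 10 11 12 13 14 15 16
G :  0  1  0  1  0  1  0  1  0  1  0  1  0  1  0  1  0
G_A(16) = 0.
Heap B, S = {1, 8, 9}:
G(0) = 0
G(1) = mex{0} = 1
G(2) = mex{1} = 0
G(3) = mex{0} = 1
G(4) = mex{1} = 0
G(5) = mex{0} = 1
G(6) = mex{1} = 0
G(7) = mex{0} = 1
G(8) = mex{1,0} = 2
G(9) = mex{2,1,0} = 3
G(10) = mex{3,0,1} = 2
G(11) = mex{2,1,0} = 3
G(12) = mex{3,0,1} = 2
G(13) = mex{2,1,0} = 3
G(14) = mex{3,0,1} = 2
G(15) = mex{2,1,0} = 3
G(16) = mex{3,2,1} = 0
G(17) = mex{0,3,2} = 1
G(18) = mex{1,2,3} = 0
G_B(18) = 0.
Heap C, S = {1, 2, 3, 4, 9}:
n :  0  1  2  3  4  5  6  7  8  9 10 11 12 13 14 15 16
G :  0  1  2  3  4  0  1  2  3  4  0  1  2  3  4  0  1
G_C(16) = 1.
Combined Grundy value = 0 ⊕ 0 ⊕ 1 = 1.
A winning move leaves total XOR = 0, i.e. changes one component's Grundy value g to g ⊕ X where X is the current total.
Heap A: need g' = 0⊕1 = 1. Options: 16−1→G=1, 16−3→G=1, 16−7→G=1, 16−9→G=1. Hits: 4.
Heap B: need g' = 0⊕1 = 1. Options: 18−1→G=1, 18−8→G=2, 18−9→G=3. Hits: 1.
Heap C: need g' = 1⊕1 = 0. Options: 16−1→G=0, 16−2→G=4, 16−3→G=3, 16−4→G=2, 16−9→G=2. Hits: 1.

6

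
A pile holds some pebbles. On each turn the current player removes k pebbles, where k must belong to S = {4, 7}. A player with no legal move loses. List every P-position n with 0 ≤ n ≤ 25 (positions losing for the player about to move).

G(0) = 0
G(1) = mex{} = 0
G(2) = mex{} = 0
G(3) = mex{} = 0
G(4) = mex{0} = 1
G(5) = mex{0} = 1
G(6) = mex{0} = 1
G(7) = mex{0,0} = 1
G(8) = mex{1,0} = 2
G(9) = mex{1,0} = 2
G(10) = mex{1,0} = 2
G(11) = mex{1,1} = 0
G(12) = mex{2,1} = 0
G(13) = mex{2,1} = 0
G(14) = mex{2,1} = 0
G(15) = mex{0,2} = 1
G(16) = mex{0,2} = 1
G(17) = mex{0,2} = 1
G(18) = mex{0,0} = 1
G(19) = mex{1,0} = 2
G(20) = mex{1,0} = 2
G(21) = mex{1,0} = 2
G(22) = mex{1,1} = 0
G(23) = mex{2,1} = 0
G(24) = mex{2,1} = 0
G(25) = mex{2,1} = 0
P-positions are exactly the n with G(n) = 0.

0, 1, 2, 3, 11, 12, 13, 14, 22, 23, 24, 25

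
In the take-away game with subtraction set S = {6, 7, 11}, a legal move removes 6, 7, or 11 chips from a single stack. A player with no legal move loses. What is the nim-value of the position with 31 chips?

2

G(0) = 0
G(1) = mex{} = 0
G(2) = mex{} = 0
G(3) = mex{} = 0
G(4) = mex{} = 0
G(5) = mex{} = 0
G(6) = mex{0} = 1
G(7) = mex{0,0} = 1
G(8) = mex{0,0} = 1
G(9) = mex{0,0} = 1
G(10) = mex{0,0} = 1
G(11) = mex{0,0,0} = 1
G(12) = mex{1,0,0} = 2
G(13) = mex{1,1,0} = 2
G(14) = mex{1,1,0} = 2
G(15) = mex{1,1,0} = 2
G(16) = mex{1,1,0} = 2
G(17) = mex{1,1,1} = 0
G(18) = mex{2,1,1} = 0
G(19) = mex{2,2,1} = 0
G(20) = mex{2,2,1} = 0
G(21) = mex{2,2,1} = 0
G(22) = mex{2,2,1} = 0
G(23) = mex{0,2,2} = 1
G(24) = mex{0,0,2} = 1
G(25) = mex{0,0,2} = 1
G(26) = mex{0,0,2} = 1
G(27) = mex{0,0,2} = 1
G(28) = mex{0,0,0} = 1
G(29) = mex{1,0,0} = 2
G(30) = mex{1,1,0} = 2
G(31) = mex{1,1,0} = 2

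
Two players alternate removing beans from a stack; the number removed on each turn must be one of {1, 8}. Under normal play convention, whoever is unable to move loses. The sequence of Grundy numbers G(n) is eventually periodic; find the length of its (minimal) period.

9

n :  0  1  2  3  4  5  6  7  8  9 10 11 12 13 14 15 16 17 18 19
G :  0  1  0  1  0  1  0  1  2  0  1  0  1  0  1  0  1  2  0  1
G(n+9) = G(n) holds for n = 0,…,7 (a full window of length max(S) = 8), so the sequence is purely periodic with period 9.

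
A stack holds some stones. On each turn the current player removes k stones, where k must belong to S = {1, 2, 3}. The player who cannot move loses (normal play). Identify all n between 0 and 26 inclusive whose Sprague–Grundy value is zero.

n :  0  1  2  3  4  5  6  7  8  9 10 11 12 13 14 15 16 17 18 19 20 21 22 23 24 25 26
G :  0  1  2  3  0  1  2  3  0  1  2  3  0  1  2  3  0  1  2  3  0  1  2  3  0  1  2
P-positions are exactly the n with G(n) = 0.

0, 4, 8, 12, 16, 20, 24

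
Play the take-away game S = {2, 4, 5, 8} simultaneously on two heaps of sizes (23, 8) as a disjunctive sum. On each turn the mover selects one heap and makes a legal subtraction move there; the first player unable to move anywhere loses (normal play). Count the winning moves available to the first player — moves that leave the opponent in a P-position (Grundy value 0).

1

All heaps use S = {2, 4, 5, 8}:
n :  0  1  2  3  4  5  6  7  8  9 10 11 12 13 14 15 16 17 18 19 20 21 22 23
G :  0  0  1  1  2  2  3  0  4  1  0  2  1  0  2  1  0  2  1  0  2  1  0  2
Heap A: G(23) = 2.
Heap B: G(8) = 4.
Combined Grundy value = 2 ⊕ 4 = 6.
A winning move leaves total XOR = 0, i.e. changes one component's Grundy value g to g ⊕ X where X is the current total.
Heap A: need g' = 2⊕6 = 4. Options: 23−2→G=1, 23−4→G=0, 23−5→G=1, 23−8→G=1. Hits: 0.
Heap B: need g' = 4⊕6 = 2. Options: 8−2→G=3, 8−4→G=2, 8−5→G=1, 8−8→G=0. Hits: 1.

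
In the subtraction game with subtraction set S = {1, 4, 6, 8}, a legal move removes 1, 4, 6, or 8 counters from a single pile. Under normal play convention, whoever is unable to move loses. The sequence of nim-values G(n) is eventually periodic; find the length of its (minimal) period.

12

G(0) = 0
G(1) = mex{0} = 1
G(2) = mex{1} = 0
G(3) = mex{0} = 1
G(4) = mex{1,0} = 2
G(5) = mex{2,1} = 0
G(6) = mex{0,0,0} = 1
G(7) = mex{1,1,1} = 0
G(8) = mex{0,2,0,0} = 1
G(9) = mex{1,0,1,1} = 2
G(10) = mex{2,1,2,0} = 3
G(11) = mex{3,0,0,1} = 2
G(12) = mex{2,1,1,2} = 0
G(13) = mex{0,2,0,0} = 1
G(14) = mex{1,3,1,1} = 0
G(15) = mex{0,2,2,0} = 1
G(16) = mex{1,0,3,1} = 2
G(17) = mex{2,1,2,2} = 0
G(18) = mex{0,0,0,3} = 1
G(19) = mex{1,1,1,2} = 0
G(20) = mex{0,2,0,0} = 1
G(21) = mex{1,0,1,1} = 2
G(22) = mex{2,1,2,0} = 3
G(23) = mex{3,0,0,1} = 2
G(24) = mex{2,1,1,2} = 0
G(25) = mex{0,2,0,0} = 1
G(n+12) = G(n) holds for n = 0,…,7 (a full window of length max(S) = 8), so the sequence is purely periodic with period 12.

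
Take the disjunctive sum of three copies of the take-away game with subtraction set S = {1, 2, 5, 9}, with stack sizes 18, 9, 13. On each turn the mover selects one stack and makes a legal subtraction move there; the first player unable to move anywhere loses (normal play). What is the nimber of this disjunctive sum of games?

1

All stacks use S = {1, 2, 5, 9}:
G(0) = 0
G(1) = mex{0} = 1
G(2) = mex{1,0} = 2
G(3) = mex{2,1} = 0
G(4) = mex{0,2} = 1
G(5) = mex{1,0,0} = 2
G(6) = mex{2,1,1} = 0
G(7) = mex{0,2,2} = 1
G(8) = mex{1,0,0} = 2
G(9) = mex{2,1,1,0} = 3
G(10) = mex{3,2,2,1} = 0
G(11) = mex{0,3,0,2} = 1
G(12) = mex{1,0,1,0} = 2
G(13) = mex{2,1,2,1} = 0
G(14) = mex{0,2,3,2} = 1
G(15) = mex{1,0,0,0} = 2
G(16) = mex{2,1,1,1} = 0
G(17) = mex{0,2,2,2} = 1
G(18) = mex{1,0,0,3} = 2
Stack A: G(18) = 2.
Stack B: G(9) = 3.
Stack C: G(13) = 0.
Combined Grundy value = 2 ⊕ 3 ⊕ 0 = 1.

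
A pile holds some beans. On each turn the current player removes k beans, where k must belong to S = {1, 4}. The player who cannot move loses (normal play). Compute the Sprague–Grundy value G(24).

2

n :  0  1  2  3  4  5  6  7  8  9 10 11 12 13 14 15 16 17 18 19 20 21 22 23 24
G :  0  1  0  1  2  0  1  0  1  2  0  1  0  1  2  0  1  0  1  2  0  1  0  1  2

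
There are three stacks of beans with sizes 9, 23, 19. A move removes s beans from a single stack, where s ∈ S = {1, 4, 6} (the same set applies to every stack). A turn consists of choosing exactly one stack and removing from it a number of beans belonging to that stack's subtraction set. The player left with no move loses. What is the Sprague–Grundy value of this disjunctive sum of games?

1

All stacks use S = {1, 4, 6}:
G(0) = 0
G(1) = mex{0} = 1
G(2) = mex{1} = 0
G(3) = mex{0} = 1
G(4) = mex{1,0} = 2
G(5) = mex{2,1} = 0
G(6) = mex{0,0,0} = 1
G(7) = mex{1,1,1} = 0
G(8) = mex{0,2,0} = 1
G(9) = mex{1,0,1} = 2
G(10) = mex{2,1,2} = 0
G(11) = mex{0,0,0} = 1
G(12) = mex{1,1,1} = 0
G(13) = mex{0,2,0} = 1
G(14) = mex{1,0,1} = 2
G(15) = mex{2,1,2} = 0
G(16) = mex{0,0,0} = 1
G(17) = mex{1,1,1} = 0
G(18) = mex{0,2,0} = 1
G(19) = mex{1,0,1} = 2
G(20) = mex{2,1,2} = 0
G(21) = mex{0,0,0} = 1
G(22) = mex{1,1,1} = 0
G(23) = mex{0,2,0} = 1
Stack A: G(9) = 2.
Stack B: G(23) = 1.
Stack C: G(19) = 2.
Combined Grundy value = 2 ⊕ 1 ⊕ 2 = 1.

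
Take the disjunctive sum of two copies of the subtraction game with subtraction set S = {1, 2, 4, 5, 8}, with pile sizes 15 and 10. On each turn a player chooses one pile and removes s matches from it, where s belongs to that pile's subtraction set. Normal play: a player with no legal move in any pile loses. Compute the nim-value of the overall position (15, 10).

All piles use S = {1, 2, 4, 5, 8}:
G(0) = 0
G(1) = mex{0} = 1
G(2) = mex{1,0} = 2
G(3) = mex{2,1} = 0
G(4) = mex{0,2,0} = 1
G(5) = mex{1,0,1,0} = 2
G(6) = mex{2,1,2,1} = 0
G(7) = mex{0,2,0,2} = 1
G(8) = mex{1,0,1,0,0} = 2
G(9) = mex{2,1,2,1,1} = 0
G(10) = mex{0,2,0,2,2} = 1
G(11) = mex{1,0,1,0,0} = 2
G(12) = mex{2,1,2,1,1} = 0
G(13) = mex{0,2,0,2,2} = 1
G(14) = mex{1,0,1,0,0} = 2
G(15) = mex{2,1,2,1,1} = 0
Pile A: G(15) = 0.
Pile B: G(10) = 1.
Combined Grundy value = 0 ⊕ 1 = 1.

1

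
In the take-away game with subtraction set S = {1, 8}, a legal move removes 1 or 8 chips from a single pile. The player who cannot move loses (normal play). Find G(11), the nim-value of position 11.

G(0) = 0
G(1) = mex{0} = 1
G(2) = mex{1} = 0
G(3) = mex{0} = 1
G(4) = mex{1} = 0
G(5) = mex{0} = 1
G(6) = mex{1} = 0
G(7) = mex{0} = 1
G(8) = mex{1,0} = 2
G(9) = mex{2,1} = 0
G(10) = mex{0,0} = 1
G(11) = mex{1,1} = 0

0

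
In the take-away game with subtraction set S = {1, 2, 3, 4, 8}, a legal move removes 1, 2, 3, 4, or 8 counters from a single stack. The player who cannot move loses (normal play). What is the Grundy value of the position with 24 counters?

n :  0  1  2  3  4  5  6  7  8  9 10 11 12 13 14 15 16 17 18 19 20 21 22 23 24
G :  0  1  2  3  4  0  1  2  3  4  0  1  2  3  4  0  1  2  3  4  0  1  2  3  4

4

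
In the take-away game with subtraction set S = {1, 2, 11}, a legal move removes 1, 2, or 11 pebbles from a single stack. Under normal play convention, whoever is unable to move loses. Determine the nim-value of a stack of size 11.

n :  0  1  2  3  4  5  6  7  8  9 10 11
G :  0  1  2  0  1  2  0  1  2  0  1  2

2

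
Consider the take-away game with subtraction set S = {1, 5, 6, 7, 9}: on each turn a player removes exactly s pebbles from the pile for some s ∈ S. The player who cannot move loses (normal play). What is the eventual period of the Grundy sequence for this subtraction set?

12

n :  0  1  2  3  4  5  6  7  8  9 10 11 12 13 14 15 16 17 18 19 20 21 22 23 24 25
G :  0  1  0  1  0  1  2  3  2  3  2  3  0  1  0  1  0  1  2  3  2  3  2  3  0  1
G(n+12) = G(n) holds for n = 0,…,8 (a full window of length max(S) = 9), so the sequence is purely periodic with period 12.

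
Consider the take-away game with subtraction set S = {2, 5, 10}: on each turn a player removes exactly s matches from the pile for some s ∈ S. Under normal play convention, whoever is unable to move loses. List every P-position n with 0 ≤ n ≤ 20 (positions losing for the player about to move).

0, 1, 4, 7, 8, 15, 16, 19

G(0) = 0
G(1) = mex{} = 0
G(2) = mex{0} = 1
G(3) = mex{0} = 1
G(4) = mex{1} = 0
G(5) = mex{1,0} = 2
G(6) = mex{0,0} = 1
G(7) = mex{2,1} = 0
G(8) = mex{1,1} = 0
G(9) = mex{0,0} = 1
G(10) = mex{0,2,0} = 1
G(11) = mex{1,1,0} = 2
G(12) = mex{1,0,1} = 2
G(13) = mex{2,0,1} = 3
G(14) = mex{2,1,0} = 3
G(15) = mex{3,1,2} = 0
G(16) = mex{3,2,1} = 0
G(17) = mex{0,2,0} = 1
G(18) = mex{0,3,0} = 1
G(19) = mex{1,3,1} = 0
G(20) = mex{1,0,1} = 2
P-positions are exactly the n with G(n) = 0.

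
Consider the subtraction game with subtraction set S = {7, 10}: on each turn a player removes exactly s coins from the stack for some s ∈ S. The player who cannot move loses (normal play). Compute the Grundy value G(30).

n :  0  1  2  3  4  5  6  7  8  9 10 11 12 13 14 15 16 17 18 19 20 21 22 23 24 25 26 27 28 29 30
G :  0  0  0  0  0  0  0  1  1  1  1  1  1  1  2  2  2  0  0  0  0  0  0  0  1  1  1  1  1  1  1

1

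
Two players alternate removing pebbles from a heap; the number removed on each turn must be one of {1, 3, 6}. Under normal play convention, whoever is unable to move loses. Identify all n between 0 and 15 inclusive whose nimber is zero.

G(0) = 0
G(1) = mex{0} = 1
G(2) = mex{1} = 0
G(3) = mex{0,0} = 1
G(4) = mex{1,1} = 0
G(5) = mex{0,0} = 1
G(6) = mex{1,1,0} = 2
G(7) = mex{2,0,1} = 3
G(8) = mex{3,1,0} = 2
G(9) = mex{2,2,1} = 0
G(10) = mex{0,3,0} = 1
G(11) = mex{1,2,1} = 0
G(12) = mex{0,0,2} = 1
G(13) = mex{1,1,3} = 0
G(14) = mex{0,0,2} = 1
G(15) = mex{1,1,0} = 2
P-positions are exactly the n with G(n) = 0.

0, 2, 4, 9, 11, 13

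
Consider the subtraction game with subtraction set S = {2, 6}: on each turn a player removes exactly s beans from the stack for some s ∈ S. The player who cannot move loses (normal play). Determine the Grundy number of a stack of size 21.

0

G(0) = 0
G(1) = mex{} = 0
G(2) = mex{0} = 1
G(3) = mex{0} = 1
G(4) = mex{1} = 0
G(5) = mex{1} = 0
G(6) = mex{0,0} = 1
G(7) = mex{0,0} = 1
G(8) = mex{1,1} = 0
G(9) = mex{1,1} = 0
G(10) = mex{0,0} = 1
G(11) = mex{0,0} = 1
G(12) = mex{1,1} = 0
G(13) = mex{1,1} = 0
G(14) = mex{0,0} = 1
G(15) = mex{0,0} = 1
G(16) = mex{1,1} = 0
G(17) = mex{1,1} = 0
G(18) = mex{0,0} = 1
G(19) = mex{0,0} = 1
G(20) = mex{1,1} = 0
G(21) = mex{1,1} = 0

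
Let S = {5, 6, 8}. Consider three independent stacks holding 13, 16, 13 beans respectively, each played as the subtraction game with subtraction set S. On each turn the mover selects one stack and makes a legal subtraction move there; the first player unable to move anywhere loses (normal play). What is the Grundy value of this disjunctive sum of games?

0

All stacks use S = {5, 6, 8}:
n :  0  1  2  3  4  5  6  7  8  9 10 11 12 13 14 15 16
G :  0  0  0  0  0  1  1  1  1  1  2  2  2  0  0  0  0
Stack A: G(13) = 0.
Stack B: G(16) = 0.
Stack C: G(13) = 0.
Combined Grundy value = 0 ⊕ 0 ⊕ 0 = 0.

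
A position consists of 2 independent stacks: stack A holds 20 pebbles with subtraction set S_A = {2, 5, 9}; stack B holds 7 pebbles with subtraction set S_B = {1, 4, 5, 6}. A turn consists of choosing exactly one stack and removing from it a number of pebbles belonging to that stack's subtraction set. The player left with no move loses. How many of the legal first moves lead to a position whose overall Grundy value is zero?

Stack A, S = {2, 5, 9}:
n :  0  1  2  3  4  5  6  7  8  9 10 11 12 13 14 15 16 17 18 19 20
G :  0  0  1  1  0  2  1  0  0  1  1  0  2  1  0  0  1  1  0  2  1
G_A(20) = 1.
Stack B, S = {1, 4, 5, 6}:
G(0) = 0
G(1) = mex{0} = 1
G(2) = mex{1} = 0
G(3) = mex{0} = 1
G(4) = mex{1,0} = 2
G(5) = mex{2,1,0} = 3
G(6) = mex{3,0,1,0} = 2
G(7) = mex{2,1,0,1} = 3
G_B(7) = 3.
Combined Grundy value = 1 ⊕ 3 = 2.
A winning move leaves total XOR = 0, i.e. changes one component's Grundy value g to g ⊕ X where X is the current total.
Stack A: need g' = 1⊕2 = 3. Options: 20−2→G=0, 20−5→G=0, 20−9→G=0. Hits: 0.
Stack B: need g' = 3⊕2 = 1. Options: 7−1→G=2, 7−4→G=1, 7−5→G=0, 7−6→G=1. Hits: 2.

2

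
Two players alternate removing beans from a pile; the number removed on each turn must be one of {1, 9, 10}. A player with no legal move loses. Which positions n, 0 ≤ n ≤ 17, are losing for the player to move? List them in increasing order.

0, 2, 4, 6, 8

G(0) = 0
G(1) = mex{0} = 1
G(2) = mex{1} = 0
G(3) = mex{0} = 1
G(4) = mex{1} = 0
G(5) = mex{0} = 1
G(6) = mex{1} = 0
G(7) = mex{0} = 1
G(8) = mex{1} = 0
G(9) = mex{0,0} = 1
G(10) = mex{1,1,0} = 2
G(11) = mex{2,0,1} = 3
G(12) = mex{3,1,0} = 2
G(13) = mex{2,0,1} = 3
G(14) = mex{3,1,0} = 2
G(15) = mex{2,0,1} = 3
G(16) = mex{3,1,0} = 2
G(17) = mex{2,0,1} = 3
P-positions are exactly the n with G(n) = 0.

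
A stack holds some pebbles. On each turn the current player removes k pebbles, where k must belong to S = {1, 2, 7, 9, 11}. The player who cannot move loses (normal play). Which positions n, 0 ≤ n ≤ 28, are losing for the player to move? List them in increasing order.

0, 3, 6, 16, 19, 22

G(0) = 0
G(1) = mex{0} = 1
G(2) = mex{1,0} = 2
G(3) = mex{2,1} = 0
G(4) = mex{0,2} = 1
G(5) = mex{1,0} = 2
G(6) = mex{2,1} = 0
G(7) = mex{0,2,0} = 1
G(8) = mex{1,0,1} = 2
G(9) = mex{2,1,2,0} = 3
G(10) = mex{3,2,0,1} = 4
G(11) = mex{4,3,1,2,0} = 5
G(12) = mex{5,4,2,0,1} = 3
G(13) = mex{3,5,0,1,2} = 4
G(14) = mex{4,3,1,2,0} = 5
G(15) = mex{5,4,2,0,1} = 3
G(16) = mex{3,5,3,1,2} = 0
G(17) = mex{0,3,4,2,0} = 1
G(18) = mex{1,0,5,3,1} = 2
G(19) = mex{2,1,3,4,2} = 0
G(20) = mex{0,2,4,5,3} = 1
G(21) = mex{1,0,5,3,4} = 2
G(22) = mex{2,1,3,4,5} = 0
G(23) = mex{0,2,0,5,3} = 1
G(24) = mex{1,0,1,3,4} = 2
G(25) = mex{2,1,2,0,5} = 3
G(26) = mex{3,2,0,1,3} = 4
G(27) = mex{4,3,1,2,0} = 5
G(28) = mex{5,4,2,0,1} = 3
P-positions are exactly the n with G(n) = 0.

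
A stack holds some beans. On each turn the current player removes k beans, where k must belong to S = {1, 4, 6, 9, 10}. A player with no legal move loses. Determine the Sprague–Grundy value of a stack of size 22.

5

n :  0  1  2  3  4  5  6  7  8  9 10 11 12 13 14 15 16 17 18 19 20 21 22
G :  0  1  0  1  2  0  1  0  1  2  3  2  3  4  5  3  2  3  0  1  0  1  5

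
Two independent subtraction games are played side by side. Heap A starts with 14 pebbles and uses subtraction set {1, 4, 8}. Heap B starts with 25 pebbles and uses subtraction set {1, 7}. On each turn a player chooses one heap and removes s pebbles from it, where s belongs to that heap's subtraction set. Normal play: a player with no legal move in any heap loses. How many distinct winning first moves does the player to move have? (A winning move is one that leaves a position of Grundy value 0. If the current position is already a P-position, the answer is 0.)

4

Heap A, S = {1, 4, 8}:
n :  0  1  2  3  4  5  6  7  8  9 10 11 12 13 14
G :  0  1  0  1  2  0  1  0  1  2  3  2  0  1  0
G_A(14) = 0.
Heap B, S = {1, 7}:
n :  0  1  2  3  4  5  6  7  8  9 10 11 12 13 14 15 16 17 18 19 20 21 22 23 24 25
G :  0  1  0  1  0  1  0  1  0  1  0  1  0  1  0  1  0  1  0  1  0  1  0  1  0  1
G_B(25) = 1.
Combined Grundy value = 0 ⊕ 1 = 1.
A winning move leaves total XOR = 0, i.e. changes one component's Grundy value g to g ⊕ X where X is the current total.
Heap A: need g' = 0⊕1 = 1. Options: 14−1→G=1, 14−4→G=3, 14−8→G=1. Hits: 2.
Heap B: need g' = 1⊕1 = 0. Options: 25−1→G=0, 25−7→G=0. Hits: 2.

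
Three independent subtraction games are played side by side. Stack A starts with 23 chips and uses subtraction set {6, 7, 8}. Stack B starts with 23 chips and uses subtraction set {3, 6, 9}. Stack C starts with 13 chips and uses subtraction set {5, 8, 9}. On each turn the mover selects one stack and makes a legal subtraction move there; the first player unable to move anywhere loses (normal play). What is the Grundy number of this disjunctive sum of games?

0

Stack A, S = {6, 7, 8}:
G(0) = 0
G(1) = mex{} = 0
G(2) = mex{} = 0
G(3) = mex{} = 0
G(4) = mex{} = 0
G(5) = mex{} = 0
G(6) = mex{0} = 1
G(7) = mex{0,0} = 1
G(8) = mex{0,0,0} = 1
G(9) = mex{0,0,0} = 1
G(10) = mex{0,0,0} = 1
G(11) = mex{0,0,0} = 1
G(12) = mex{1,0,0} = 2
G(13) = mex{1,1,0} = 2
G(14) = mex{1,1,1} = 0
G(15) = mex{1,1,1} = 0
G(16) = mex{1,1,1} = 0
G(17) = mex{1,1,1} = 0
G(18) = mex{2,1,1} = 0
G(19) = mex{2,2,1} = 0
G(20) = mex{0,2,2} = 1
G(21) = mex{0,0,2} = 1
G(22) = mex{0,0,0} = 1
G(23) = mex{0,0,0} = 1
G_A(23) = 1.
Stack B, S = {3, 6, 9}:
G(0) = 0
G(1) = mex{} = 0
G(2) = mex{} = 0
G(3) = mex{0} = 1
G(4) = mex{0} = 1
G(5) = mex{0} = 1
G(6) = mex{1,0} = 2
G(7) = mex{1,0} = 2
G(8) = mex{1,0} = 2
G(9) = mex{2,1,0} = 3
G(10) = mex{2,1,0} = 3
G(11) = mex{2,1,0} = 3
G(12) = mex{3,2,1} = 0
G(13) = mex{3,2,1} = 0
G(14) = mex{3,2,1} = 0
G(15) = mex{0,3,2} = 1
G(16) = mex{0,3,2} = 1
G(17) = mex{0,3,2} = 1
G(18) = mex{1,0,3} = 2
G(19) = mex{1,0,3} = 2
G(20) = mex{1,0,3} = 2
G(21) = mex{2,1,0} = 3
G(22) = mex{2,1,0} = 3
G(23) = mex{2,1,0} = 3
G_B(23) = 3.
Stack C, S = {5, 8, 9}:
n :  0  1  2  3  4  5  6  7  8  9 10 11 12 13
G :  0  0  0  0  0  1  1  1  1  1  2  2  2  2
G_C(13) = 2.
Combined Grundy value = 1 ⊕ 3 ⊕ 2 = 0.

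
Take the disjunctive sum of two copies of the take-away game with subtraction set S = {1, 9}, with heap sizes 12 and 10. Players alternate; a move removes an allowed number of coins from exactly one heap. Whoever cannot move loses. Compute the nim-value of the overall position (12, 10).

0

All heaps use S = {1, 9}:
G(0) = 0
G(1) = mex{0} = 1
G(2) = mex{1} = 0
G(3) = mex{0} = 1
G(4) = mex{1} = 0
G(5) = mex{0} = 1
G(6) = mex{1} = 0
G(7) = mex{0} = 1
G(8) = mex{1} = 0
G(9) = mex{0,0} = 1
G(10) = mex{1,1} = 0
G(11) = mex{0,0} = 1
G(12) = mex{1,1} = 0
Heap A: G(12) = 0.
Heap B: G(10) = 0.
Combined Grundy value = 0 ⊕ 0 = 0.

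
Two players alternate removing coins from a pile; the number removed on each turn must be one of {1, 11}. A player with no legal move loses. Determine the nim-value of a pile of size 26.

0

n :  0  1  2  3  4  5  6  7  8  9 10 11 12 13 14 15 16 17 18 19 20 21 22 23 24 25 26
G :  0  1  0  1  0  1  0  1  0  1  0  1  0  1  0  1  0  1  0  1  0  1  0  1  0  1  0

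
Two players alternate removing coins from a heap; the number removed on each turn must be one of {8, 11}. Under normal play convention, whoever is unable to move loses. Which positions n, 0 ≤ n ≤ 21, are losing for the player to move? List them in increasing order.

0, 1, 2, 3, 4, 5, 6, 7, 19, 20, 21

n :  0  1  2  3  4  5  6  7  8  9 10 11 12 13 14 15 16 17 18 19 20 21
G :  0  0  0  0  0  0  0  0  1  1  1  1  1  1  1  1  2  2  2  0  0  0
P-positions are exactly the n with G(n) = 0.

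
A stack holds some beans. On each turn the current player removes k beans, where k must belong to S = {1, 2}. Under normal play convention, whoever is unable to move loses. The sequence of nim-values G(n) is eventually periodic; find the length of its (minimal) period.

n :  0  1  2  3  4  5  6  7  8  9 10 11 12 13 14
G :  0  1  2  0  1  2  0  1  2  0  1  2  0  1  2
G(n+3) = G(n) holds for n = 0,…,1 (a full window of length max(S) = 2), so the sequence is purely periodic with period 3.

3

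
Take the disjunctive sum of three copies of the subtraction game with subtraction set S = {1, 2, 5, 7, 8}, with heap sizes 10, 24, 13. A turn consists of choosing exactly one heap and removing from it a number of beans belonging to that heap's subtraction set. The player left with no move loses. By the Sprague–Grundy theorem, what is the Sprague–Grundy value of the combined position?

All heaps use S = {1, 2, 5, 7, 8}:
G(0) = 0
G(1) = mex{0} = 1
G(2) = mex{1,0} = 2
G(3) = mex{2,1} = 0
G(4) = mex{0,2} = 1
G(5) = mex{1,0,0} = 2
G(6) = mex{2,1,1} = 0
G(7) = mex{0,2,2,0} = 1
G(8) = mex{1,0,0,1,0} = 2
G(9) = mex{2,1,1,2,1} = 0
G(10) = mex{0,2,2,0,2} = 1
G(11) = mex{1,0,0,1,0} = 2
G(12) = mex{2,1,1,2,1} = 0
G(13) = mex{0,2,2,0,2} = 1
G(14) = mex{1,0,0,1,0} = 2
G(15) = mex{2,1,1,2,1} = 0
G(16) = mex{0,2,2,0,2} = 1
G(17) = mex{1,0,0,1,0} = 2
G(18) = mex{2,1,1,2,1} = 0
G(19) = mex{0,2,2,0,2} = 1
G(20) = mex{1,0,0,1,0} = 2
G(21) = mex{2,1,1,2,1} = 0
G(22) = mex{0,2,2,0,2} = 1
G(23) = mex{1,0,0,1,0} = 2
G(24) = mex{2,1,1,2,1} = 0
Heap A: G(10) = 1.
Heap B: G(24) = 0.
Heap C: G(13) = 1.
Combined Grundy value = 1 ⊕ 0 ⊕ 1 = 0.

0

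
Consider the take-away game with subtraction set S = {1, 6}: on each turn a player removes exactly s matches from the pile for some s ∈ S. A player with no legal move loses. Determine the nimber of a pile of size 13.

G(0) = 0
G(1) = mex{0} = 1
G(2) = mex{1} = 0
G(3) = mex{0} = 1
G(4) = mex{1} = 0
G(5) = mex{0} = 1
G(6) = mex{1,0} = 2
G(7) = mex{2,1} = 0
G(8) = mex{0,0} = 1
G(9) = mex{1,1} = 0
G(10) = mex{0,0} = 1
G(11) = mex{1,1} = 0
G(12) = mex{0,2} = 1
G(13) = mex{1,0} = 2

2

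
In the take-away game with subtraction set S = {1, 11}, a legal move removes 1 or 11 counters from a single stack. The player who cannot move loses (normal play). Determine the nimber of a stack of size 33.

n :  0  1  2  3  4  5  6  7  8  9 10 11 12 13 14 15 16 17 18 19 20 21 22 23 24 25 26 27 28 29 30 31 32 33
G :  0  1  0  1  0  1  0  1  0  1  0  1  0  1  0  1  0  1  0  1  0  1  0  1  0  1  0  1  0  1  0  1  0  1

1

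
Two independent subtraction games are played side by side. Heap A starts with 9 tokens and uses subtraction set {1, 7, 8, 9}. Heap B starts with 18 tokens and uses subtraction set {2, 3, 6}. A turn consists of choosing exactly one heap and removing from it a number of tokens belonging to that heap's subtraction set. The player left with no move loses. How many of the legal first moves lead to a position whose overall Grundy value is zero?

Heap A, S = {1, 7, 8, 9}:
G(0) = 0
G(1) = mex{0} = 1
G(2) = mex{1} = 0
G(3) = mex{0} = 1
G(4) = mex{1} = 0
G(5) = mex{0} = 1
G(6) = mex{1} = 0
G(7) = mex{0,0} = 1
G(8) = mex{1,1,0} = 2
G(9) = mex{2,0,1,0} = 3
G_A(9) = 3.
Heap B, S = {2, 3, 6}:
G(0) = 0
G(1) = mex{} = 0
G(2) = mex{0} = 1
G(3) = mex{0,0} = 1
G(4) = mex{1,0} = 2
G(5) = mex{1,1} = 0
G(6) = mex{2,1,0} = 3
G(7) = mex{0,2,0} = 1
G(8) = mex{3,0,1} = 2
G(9) = mex{1,3,1} = 0
G(10) = mex{2,1,2} = 0
G(11) = mex{0,2,0} = 1
G(12) = mex{0,0,3} = 1
G(13) = mex{1,0,1} = 2
G(14) = mex{1,1,2} = 0
G(15) = mex{2,1,0} = 3
G(16) = mex{0,2,0} = 1
G(17) = mex{3,0,1} = 2
G(18) = mex{1,3,1} = 0
G_B(18) = 0.
Combined Grundy value = 3 ⊕ 0 = 3.
A winning move leaves total XOR = 0, i.e. changes one component's Grundy value g to g ⊕ X where X is the current total.
Heap A: need g' = 3⊕3 = 0. Options: 9−1→G=2, 9−7→G=0, 9−8→G=1, 9−9→G=0. Hits: 2.
Heap B: need g' = 0⊕3 = 3. Options: 18−2→G=1, 18−3→G=3, 18−6→G=1. Hits: 1.

3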